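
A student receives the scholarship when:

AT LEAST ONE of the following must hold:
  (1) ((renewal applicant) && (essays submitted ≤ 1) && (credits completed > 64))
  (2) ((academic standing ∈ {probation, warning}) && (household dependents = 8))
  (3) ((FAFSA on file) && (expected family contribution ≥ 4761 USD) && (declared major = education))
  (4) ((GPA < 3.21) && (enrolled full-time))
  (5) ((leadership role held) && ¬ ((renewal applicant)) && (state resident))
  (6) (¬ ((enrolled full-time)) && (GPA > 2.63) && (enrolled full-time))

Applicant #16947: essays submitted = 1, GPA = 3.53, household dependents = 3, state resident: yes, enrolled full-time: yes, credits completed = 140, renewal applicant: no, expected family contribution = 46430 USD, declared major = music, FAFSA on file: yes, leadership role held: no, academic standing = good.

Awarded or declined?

Atomic conditions:
  renewal applicant: no → false
  essays submitted ≤ 1: 1 ≤ 1 is true
  credits completed > 64: 140 > 64 is true
  academic standing ∈ {probation, warning}: good is not in the set → false
  household dependents = 8: 3 == 8 is false
  FAFSA on file: yes → true
  expected family contribution ≥ 4761 USD: 46430 ≥ 4761 is true
  declared major = education: music == education is false
  GPA < 3.21: 3.53 < 3.21 is false
  enrolled full-time: yes → true
  leadership role held: no → false
  state resident: yes → true
  GPA > 2.63: 3.53 > 2.63 is true
Combine:
[1] false AND true AND true = false
[2] false AND false = false
[3] true AND true AND false = false
[4] false AND true = false
[5.2] NOT false = true
[5] false AND true AND true = false
[6.1] NOT true = false
[6] false AND true AND true = false
[root] false OR false OR false OR false OR false OR false = false
Overall: false → declined

Declined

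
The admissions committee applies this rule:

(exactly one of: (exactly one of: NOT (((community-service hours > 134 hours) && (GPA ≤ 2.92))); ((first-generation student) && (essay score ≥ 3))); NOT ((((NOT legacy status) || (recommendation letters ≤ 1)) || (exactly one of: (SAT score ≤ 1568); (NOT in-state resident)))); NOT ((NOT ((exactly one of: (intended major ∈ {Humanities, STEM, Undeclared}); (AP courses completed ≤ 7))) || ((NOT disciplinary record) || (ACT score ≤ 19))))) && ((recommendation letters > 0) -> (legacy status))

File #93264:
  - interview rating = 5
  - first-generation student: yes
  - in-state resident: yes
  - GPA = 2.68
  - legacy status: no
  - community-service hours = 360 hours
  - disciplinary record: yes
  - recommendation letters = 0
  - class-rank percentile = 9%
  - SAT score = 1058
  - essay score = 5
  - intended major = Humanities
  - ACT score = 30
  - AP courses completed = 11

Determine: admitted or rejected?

Rejected

Atomic conditions:
  community-service hours > 134 hours: 360 > 134 is true
  GPA ≤ 2.92: 2.68 ≤ 2.92 is true
  first-generation student: yes → true
  essay score ≥ 3: 5 ≥ 3 is true
  NOT legacy status: no → true
  recommendation letters ≤ 1: 0 ≤ 1 is true
  SAT score ≤ 1568: 1058 ≤ 1568 is true
  NOT in-state resident: yes → false
  intended major ∈ {Humanities, STEM, Undeclared}: Humanities is in the set → true
  AP courses completed ≤ 7: 11 ≤ 7 is false
  NOT disciplinary record: yes → false
  ACT score ≤ 19: 30 ≤ 19 is false
  recommendation letters > 0: 0 > 0 is false
  legacy status: no → false
Combine:
[1.1.1.1] true AND true = true
[1.1.1] NOT true = false
[1.1.2] true AND true = true
[1.1] exactly-one(false, true) = true
[1.2.1.1] true OR true = true
[1.2.1.2] exactly-one(true, false) = true
[1.2.1] true OR true = true
[1.2] NOT true = false
[1.3.1.1.1] exactly-one(true, false) = true
[1.3.1.1] NOT true = false
[1.3.1.2] false OR false = false
[1.3.1] false OR false = false
[1.3] NOT false = true
[1] exactly-one(true, false, true) = false
[2] false → false (antecedent false ⇒ implication holds) = true
[root] false AND true = false
Overall: false → rejected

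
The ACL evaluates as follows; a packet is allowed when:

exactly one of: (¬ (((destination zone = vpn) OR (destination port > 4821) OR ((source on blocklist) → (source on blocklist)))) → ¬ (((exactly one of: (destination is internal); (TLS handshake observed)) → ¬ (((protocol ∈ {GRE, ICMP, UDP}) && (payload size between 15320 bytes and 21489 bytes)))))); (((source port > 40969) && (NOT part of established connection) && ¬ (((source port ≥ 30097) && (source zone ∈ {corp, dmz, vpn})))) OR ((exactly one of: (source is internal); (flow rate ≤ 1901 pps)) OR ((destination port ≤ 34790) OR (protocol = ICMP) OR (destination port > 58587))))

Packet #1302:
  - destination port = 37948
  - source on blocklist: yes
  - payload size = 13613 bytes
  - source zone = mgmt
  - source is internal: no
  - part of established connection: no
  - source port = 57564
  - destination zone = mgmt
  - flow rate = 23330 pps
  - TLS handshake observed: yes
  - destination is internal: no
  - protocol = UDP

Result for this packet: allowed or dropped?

Dropped

Atomic conditions:
  destination zone = vpn: mgmt == vpn is false
  destination port > 4821: 37948 > 4821 is true
  source on blocklist: yes → true
  destination is internal: no → false
  TLS handshake observed: yes → true
  protocol ∈ {GRE, ICMP, UDP}: UDP is in the set → true
  payload size between 15320 bytes and 21489 bytes: 13613 in [15320, 21489] is false
  source port > 40969: 57564 > 40969 is true
  NOT part of established connection: no → true
  source port ≥ 30097: 57564 ≥ 30097 is true
  source zone ∈ {corp, dmz, vpn}: mgmt is not in the set → false
  source is internal: no → false
  flow rate ≤ 1901 pps: 23330 ≤ 1901 is false
  destination port ≤ 34790: 37948 ≤ 34790 is false
  protocol = ICMP: UDP == ICMP is false
  destination port > 58587: 37948 > 58587 is false
Combine:
[1.1.1.3] true → true = true
[1.1.1] false OR true OR true = true
[1.1] NOT true = false
[1.2.1.1] exactly-one(false, true) = true
[1.2.1.2.1] true AND false = false
[1.2.1.2] NOT false = true
[1.2.1] true → true = true
[1.2] NOT true = false
[1] false → false (antecedent false ⇒ implication holds) = true
[2.1.3.1] true AND false = false
[2.1.3] NOT false = true
[2.1] true AND true AND true = true
[2.2.1] exactly-one(false, false) = false
[2.2.2] false OR false OR false = false
[2.2] false OR false = false
[2] true OR false = true
[root] exactly-one(true, true) = false
Overall: false → dropped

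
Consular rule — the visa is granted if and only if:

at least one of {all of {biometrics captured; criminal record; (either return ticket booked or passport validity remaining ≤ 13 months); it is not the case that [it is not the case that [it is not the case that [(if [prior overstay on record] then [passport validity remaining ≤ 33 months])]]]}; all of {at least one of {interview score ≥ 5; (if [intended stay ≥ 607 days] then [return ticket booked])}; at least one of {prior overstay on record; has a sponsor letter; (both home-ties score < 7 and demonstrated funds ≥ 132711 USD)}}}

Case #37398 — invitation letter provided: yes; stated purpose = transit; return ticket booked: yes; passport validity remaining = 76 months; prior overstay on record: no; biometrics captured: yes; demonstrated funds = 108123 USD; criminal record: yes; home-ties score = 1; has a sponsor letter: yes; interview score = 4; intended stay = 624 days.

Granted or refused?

Atomic conditions:
  biometrics captured: yes → true
  criminal record: yes → true
  return ticket booked: yes → true
  passport validity remaining ≤ 13 months: 76 ≤ 13 is false
  prior overstay on record: no → false
  passport validity remaining ≤ 33 months: 76 ≤ 33 is false
  interview score ≥ 5: 4 ≥ 5 is false
  intended stay ≥ 607 days: 624 ≥ 607 is true
  has a sponsor letter: yes → true
  home-ties score < 7: 1 < 7 is true
  demonstrated funds ≥ 132711 USD: 108123 ≥ 132711 is false
Combine:
[1.3] true OR false = true
[1.4.1.1.1] false → false (antecedent false ⇒ implication holds) = true
[1.4.1.1] NOT true = false
[1.4.1] NOT false = true
[1.4] NOT true = false
[1] true AND true AND true AND false = false
[2.1.2] true → true = true
[2.1] false OR true = true
[2.2.3] true AND false = false
[2.2] false OR true OR false = true
[2] true AND true = true
[root] false OR true = true
Overall: true → granted

Granted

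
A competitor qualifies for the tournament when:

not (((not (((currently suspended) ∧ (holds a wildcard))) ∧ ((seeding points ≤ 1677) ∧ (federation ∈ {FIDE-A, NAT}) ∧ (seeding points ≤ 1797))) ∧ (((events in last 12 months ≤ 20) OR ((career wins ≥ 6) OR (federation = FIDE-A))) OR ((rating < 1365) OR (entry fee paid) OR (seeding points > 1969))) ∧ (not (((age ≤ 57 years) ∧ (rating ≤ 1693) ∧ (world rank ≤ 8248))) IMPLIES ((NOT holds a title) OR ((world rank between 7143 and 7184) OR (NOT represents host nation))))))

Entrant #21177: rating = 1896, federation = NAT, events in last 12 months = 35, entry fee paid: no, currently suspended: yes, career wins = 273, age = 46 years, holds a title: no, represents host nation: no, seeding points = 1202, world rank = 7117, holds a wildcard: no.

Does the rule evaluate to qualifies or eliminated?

Atomic conditions:
  currently suspended: yes → true
  holds a wildcard: no → false
  seeding points ≤ 1677: 1202 ≤ 1677 is true
  federation ∈ {FIDE-A, NAT}: NAT is in the set → true
  seeding points ≤ 1797: 1202 ≤ 1797 is true
  events in last 12 months ≤ 20: 35 ≤ 20 is false
  career wins ≥ 6: 273 ≥ 6 is true
  federation = FIDE-A: NAT == FIDE-A is false
  rating < 1365: 1896 < 1365 is false
  entry fee paid: no → false
  seeding points > 1969: 1202 > 1969 is false
  age ≤ 57 years: 46 ≤ 57 is true
  rating ≤ 1693: 1896 ≤ 1693 is false
  world rank ≤ 8248: 7117 ≤ 8248 is true
  NOT holds a title: no → true
  world rank between 7143 and 7184: 7117 in [7143, 7184] is false
  NOT represents host nation: no → true
Combine:
[1.1.1.1] true AND false = false
[1.1.1] NOT false = true
[1.1.2] true AND true AND true = true
[1.1] true AND true = true
[1.2.1.2] true OR false = true
[1.2.1] false OR true = true
[1.2.2] false OR false OR false = false
[1.2] true OR false = true
[1.3.1.1] true AND false AND true = false
[1.3.1] NOT false = true
[1.3.2.2] false OR true = true
[1.3.2] true OR true = true
[1.3] true → true = true
[1] true AND true AND true = true
[root] NOT true = false
Overall: false → eliminated

Eliminated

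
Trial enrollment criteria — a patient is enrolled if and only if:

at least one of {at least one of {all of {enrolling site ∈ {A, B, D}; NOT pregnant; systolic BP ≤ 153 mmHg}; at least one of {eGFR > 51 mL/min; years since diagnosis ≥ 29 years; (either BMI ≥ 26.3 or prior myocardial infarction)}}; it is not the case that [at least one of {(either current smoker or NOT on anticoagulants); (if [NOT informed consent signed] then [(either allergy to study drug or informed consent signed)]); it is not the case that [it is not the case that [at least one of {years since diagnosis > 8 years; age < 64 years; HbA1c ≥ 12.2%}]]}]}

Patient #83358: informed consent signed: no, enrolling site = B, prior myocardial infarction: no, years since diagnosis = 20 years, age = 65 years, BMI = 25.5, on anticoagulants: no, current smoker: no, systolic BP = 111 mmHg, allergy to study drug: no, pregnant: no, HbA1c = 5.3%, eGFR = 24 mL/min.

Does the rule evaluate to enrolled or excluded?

Atomic conditions:
  enrolling site ∈ {A, B, D}: B is in the set → true
  NOT pregnant: no → true
  systolic BP ≤ 153 mmHg: 111 ≤ 153 is true
  eGFR > 51 mL/min: 24 > 51 is false
  years since diagnosis ≥ 29 years: 20 ≥ 29 is false
  BMI ≥ 26.3: 25.5 ≥ 26.3 is false
  prior myocardial infarction: no → false
  current smoker: no → false
  NOT on anticoagulants: no → true
  NOT informed consent signed: no → true
  allergy to study drug: no → false
  informed consent signed: no → false
  years since diagnosis > 8 years: 20 > 8 is true
  age < 64 years: 65 < 64 is false
  HbA1c ≥ 12.2%: 5.3 ≥ 12.2 is false
Combine:
[1.1] true AND true AND true = true
[1.2.3] false OR false = false
[1.2] false OR false OR false = false
[1] true OR false = true
[2.1.1] false OR true = true
[2.1.2.2] false OR false = false
[2.1.2] true → false = false
[2.1.3.1.1] true OR false OR false = true
[2.1.3.1] NOT true = false
[2.1.3] NOT false = true
[2.1] true OR false OR true = true
[2] NOT true = false
[root] true OR false = true
Overall: true → enrolled

Enrolled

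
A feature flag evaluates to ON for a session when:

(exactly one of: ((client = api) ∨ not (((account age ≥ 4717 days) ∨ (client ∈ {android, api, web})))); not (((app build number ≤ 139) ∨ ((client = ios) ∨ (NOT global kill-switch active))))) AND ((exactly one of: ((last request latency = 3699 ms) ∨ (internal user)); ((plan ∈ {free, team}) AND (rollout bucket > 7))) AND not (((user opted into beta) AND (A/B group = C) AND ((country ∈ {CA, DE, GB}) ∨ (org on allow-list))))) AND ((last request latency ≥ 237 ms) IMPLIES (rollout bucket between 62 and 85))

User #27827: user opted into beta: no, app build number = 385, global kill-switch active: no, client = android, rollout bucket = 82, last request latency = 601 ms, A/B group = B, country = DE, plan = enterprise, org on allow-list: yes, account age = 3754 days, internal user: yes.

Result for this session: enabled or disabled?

Atomic conditions:
  client = api: android == api is false
  account age ≥ 4717 days: 3754 ≥ 4717 is false
  client ∈ {android, api, web}: android is in the set → true
  app build number ≤ 139: 385 ≤ 139 is false
  client = ios: android == ios is false
  NOT global kill-switch active: no → true
  last request latency = 3699 ms: 601 == 3699 is false
  internal user: yes → true
  plan ∈ {free, team}: enterprise is not in the set → false
  rollout bucket > 7: 82 > 7 is true
  user opted into beta: no → false
  A/B group = C: B == C is false
  country ∈ {CA, DE, GB}: DE is in the set → true
  org on allow-list: yes → true
  last request latency ≥ 237 ms: 601 ≥ 237 is true
  rollout bucket between 62 and 85: 82 in [62, 85] is true
Combine:
[1.1.2.1] false OR true = true
[1.1.2] NOT true = false
[1.1] false OR false = false
[1.2.1.2] false OR true = true
[1.2.1] false OR true = true
[1.2] NOT true = false
[1] exactly-one(false, false) = false
[2.1.1] false OR true = true
[2.1.2] false AND true = false
[2.1] exactly-one(true, false) = true
[2.2.1.3] true OR true = true
[2.2.1] false AND false AND true = false
[2.2] NOT false = true
[2] true AND true = true
[3] true → true = true
[root] false AND true AND true = false
Overall: false → disabled

Disabled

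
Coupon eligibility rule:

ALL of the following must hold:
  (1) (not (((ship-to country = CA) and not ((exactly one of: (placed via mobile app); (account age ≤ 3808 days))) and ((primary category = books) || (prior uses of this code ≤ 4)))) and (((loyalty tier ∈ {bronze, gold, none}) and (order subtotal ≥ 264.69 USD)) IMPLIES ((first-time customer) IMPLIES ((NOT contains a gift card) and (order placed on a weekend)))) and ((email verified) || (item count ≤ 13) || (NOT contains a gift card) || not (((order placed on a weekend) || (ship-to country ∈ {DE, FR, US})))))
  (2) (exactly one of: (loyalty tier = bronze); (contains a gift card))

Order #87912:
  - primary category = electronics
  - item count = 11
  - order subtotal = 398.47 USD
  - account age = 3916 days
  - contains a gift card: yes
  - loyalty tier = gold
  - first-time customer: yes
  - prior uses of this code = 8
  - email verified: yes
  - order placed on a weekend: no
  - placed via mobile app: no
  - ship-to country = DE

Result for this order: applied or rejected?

Atomic conditions:
  ship-to country = CA: DE == CA is false
  placed via mobile app: no → false
  account age ≤ 3808 days: 3916 ≤ 3808 is false
  primary category = books: electronics == books is false
  prior uses of this code ≤ 4: 8 ≤ 4 is false
  loyalty tier ∈ {bronze, gold, none}: gold is in the set → true
  order subtotal ≥ 264.69 USD: 398.47 ≥ 264.69 is true
  first-time customer: yes → true
  NOT contains a gift card: yes → false
  order placed on a weekend: no → false
  email verified: yes → true
  item count ≤ 13: 11 ≤ 13 is true
  ship-to country ∈ {DE, FR, US}: DE is in the set → true
  loyalty tier = bronze: gold == bronze is false
  contains a gift card: yes → true
Combine:
[1.1.1.2.1] exactly-one(false, false) = false
[1.1.1.2] NOT false = true
[1.1.1.3] false OR false = false
[1.1.1] false AND true AND false = false
[1.1] NOT false = true
[1.2.1] true AND true = true
[1.2.2.2] false AND false = false
[1.2.2] true → false = false
[1.2] true → false = false
[1.3.4.1] false OR true = true
[1.3.4] NOT true = false
[1.3] true OR true OR false OR false = true
[1] true AND false AND true = false
[2] exactly-one(false, true) = true
[root] false AND true = false
Overall: false → rejected

Rejected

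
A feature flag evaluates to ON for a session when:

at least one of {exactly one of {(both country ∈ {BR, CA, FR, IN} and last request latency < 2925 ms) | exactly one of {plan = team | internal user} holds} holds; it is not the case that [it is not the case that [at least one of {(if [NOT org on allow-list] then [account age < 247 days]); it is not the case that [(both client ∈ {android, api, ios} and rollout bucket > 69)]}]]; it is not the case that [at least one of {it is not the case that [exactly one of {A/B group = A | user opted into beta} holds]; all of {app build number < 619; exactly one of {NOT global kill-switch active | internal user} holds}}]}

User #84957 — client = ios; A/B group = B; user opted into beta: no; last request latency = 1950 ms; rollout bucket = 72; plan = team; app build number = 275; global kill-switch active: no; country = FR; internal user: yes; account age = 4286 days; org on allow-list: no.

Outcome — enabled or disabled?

Enabled

Atomic conditions:
  country ∈ {BR, CA, FR, IN}: FR is in the set → true
  last request latency < 2925 ms: 1950 < 2925 is true
  plan = team: team == team is true
  internal user: yes → true
  NOT org on allow-list: no → true
  account age < 247 days: 4286 < 247 is false
  client ∈ {android, api, ios}: ios is in the set → true
  rollout bucket > 69: 72 > 69 is true
  A/B group = A: B == A is false
  user opted into beta: no → false
  app build number < 619: 275 < 619 is true
  NOT global kill-switch active: no → true
Combine:
[1.1] true AND true = true
[1.2] exactly-one(true, true) = false
[1] exactly-one(true, false) = true
[2.1.1.1] true → false = false
[2.1.1.2.1] true AND true = true
[2.1.1.2] NOT true = false
[2.1.1] false OR false = false
[2.1] NOT false = true
[2] NOT true = false
[3.1.1.1] exactly-one(false, false) = false
[3.1.1] NOT false = true
[3.1.2.2] exactly-one(true, true) = false
[3.1.2] true AND false = false
[3.1] true OR false = true
[3] NOT true = false
[root] true OR false OR false = true
Overall: true → enabled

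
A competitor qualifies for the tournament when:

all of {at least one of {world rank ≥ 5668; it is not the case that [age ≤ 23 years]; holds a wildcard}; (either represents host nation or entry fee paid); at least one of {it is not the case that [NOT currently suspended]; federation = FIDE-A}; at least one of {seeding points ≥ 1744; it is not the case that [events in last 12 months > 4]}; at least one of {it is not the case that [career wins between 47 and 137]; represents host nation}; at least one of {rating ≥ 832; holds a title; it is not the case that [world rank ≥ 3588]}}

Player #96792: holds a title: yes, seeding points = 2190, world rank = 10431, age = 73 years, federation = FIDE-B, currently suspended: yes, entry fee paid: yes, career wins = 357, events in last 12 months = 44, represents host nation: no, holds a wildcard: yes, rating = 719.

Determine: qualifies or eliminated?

Qualifies

Atomic conditions:
  world rank ≥ 5668: 10431 ≥ 5668 is true
  age ≤ 23 years: 73 ≤ 23 is false
  holds a wildcard: yes → true
  represents host nation: no → false
  entry fee paid: yes → true
  NOT currently suspended: yes → false
  federation = FIDE-A: FIDE-B == FIDE-A is false
  seeding points ≥ 1744: 2190 ≥ 1744 is true
  events in last 12 months > 4: 44 > 4 is true
  career wins between 47 and 137: 357 in [47, 137] is false
  rating ≥ 832: 719 ≥ 832 is false
  holds a title: yes → true
  world rank ≥ 3588: 10431 ≥ 3588 is true
Combine:
[1.2] NOT false = true
[1] true OR true OR true = true
[2] false OR true = true
[3.1] NOT false = true
[3] true OR false = true
[4.2] NOT true = false
[4] true OR false = true
[5.1] NOT false = true
[5] true OR false = true
[6.3] NOT true = false
[6] false OR true OR false = true
[root] true AND true AND true AND true AND true AND true = true
Overall: true → qualifies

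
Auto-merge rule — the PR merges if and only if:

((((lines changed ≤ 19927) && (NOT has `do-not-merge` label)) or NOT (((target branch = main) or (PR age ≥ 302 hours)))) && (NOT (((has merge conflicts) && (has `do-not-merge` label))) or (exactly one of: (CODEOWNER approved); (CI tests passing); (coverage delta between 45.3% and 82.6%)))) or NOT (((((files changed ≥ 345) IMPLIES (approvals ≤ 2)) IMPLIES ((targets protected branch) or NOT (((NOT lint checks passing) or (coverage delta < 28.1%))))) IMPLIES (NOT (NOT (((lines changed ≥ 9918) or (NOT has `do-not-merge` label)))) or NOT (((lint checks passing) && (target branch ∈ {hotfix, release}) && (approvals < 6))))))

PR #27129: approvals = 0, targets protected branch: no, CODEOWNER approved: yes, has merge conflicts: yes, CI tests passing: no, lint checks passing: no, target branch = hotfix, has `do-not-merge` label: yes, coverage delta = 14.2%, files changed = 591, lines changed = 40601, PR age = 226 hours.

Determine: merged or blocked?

Merged

Atomic conditions:
  lines changed ≤ 19927: 40601 ≤ 19927 is false
  NOT has `do-not-merge` label: yes → false
  target branch = main: hotfix == main is false
  PR age ≥ 302 hours: 226 ≥ 302 is false
  has merge conflicts: yes → true
  has `do-not-merge` label: yes → true
  CODEOWNER approved: yes → true
  CI tests passing: no → false
  coverage delta between 45.3% and 82.6%: 14.2 in [45.3, 82.6] is false
  files changed ≥ 345: 591 ≥ 345 is true
  approvals ≤ 2: 0 ≤ 2 is true
  targets protected branch: no → false
  NOT lint checks passing: no → true
  coverage delta < 28.1%: 14.2 < 28.1 is true
  lines changed ≥ 9918: 40601 ≥ 9918 is true
  lint checks passing: no → false
  target branch ∈ {hotfix, release}: hotfix is in the set → true
  approvals < 6: 0 < 6 is true
Combine:
[1.1.1] false AND false = false
[1.1.2.1] false OR false = false
[1.1.2] NOT false = true
[1.1] false OR true = true
[1.2.1.1] true AND true = true
[1.2.1] NOT true = false
[1.2.2] exactly-one(true, false, false) = true
[1.2] false OR true = true
[1] true AND true = true
[2.1.1.1] true → true = true
[2.1.1.2.2.1] true OR true = true
[2.1.1.2.2] NOT true = false
[2.1.1.2] false OR false = false
[2.1.1] true → false = false
[2.1.2.1.1.1] true OR false = true
[2.1.2.1.1] NOT true = false
[2.1.2.1] NOT false = true
[2.1.2.2.1] false AND true AND true = false
[2.1.2.2] NOT false = true
[2.1.2] true OR true = true
[2.1] false → true (antecedent false ⇒ implication holds) = true
[2] NOT true = false
[root] true OR false = true
Overall: true → merged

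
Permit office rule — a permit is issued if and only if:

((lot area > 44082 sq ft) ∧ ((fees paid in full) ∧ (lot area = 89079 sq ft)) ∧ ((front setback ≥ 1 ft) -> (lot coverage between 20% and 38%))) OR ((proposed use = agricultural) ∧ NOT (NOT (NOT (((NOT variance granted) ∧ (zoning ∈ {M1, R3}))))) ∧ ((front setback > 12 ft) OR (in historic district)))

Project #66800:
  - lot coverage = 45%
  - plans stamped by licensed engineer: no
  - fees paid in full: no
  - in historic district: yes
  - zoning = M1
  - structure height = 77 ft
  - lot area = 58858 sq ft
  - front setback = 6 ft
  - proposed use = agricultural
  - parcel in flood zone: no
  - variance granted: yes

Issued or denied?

Atomic conditions:
  lot area > 44082 sq ft: 58858 > 44082 is true
  fees paid in full: no → false
  lot area = 89079 sq ft: 58858 == 89079 is false
  front setback ≥ 1 ft: 6 ≥ 1 is true
  lot coverage between 20% and 38%: 45 in [20, 38] is false
  proposed use = agricultural: agricultural == agricultural is true
  NOT variance granted: yes → false
  zoning ∈ {M1, R3}: M1 is in the set → true
  front setback > 12 ft: 6 > 12 is false
  in historic district: yes → true
Combine:
[1.2] false AND false = false
[1.3] true → false = false
[1] true AND false AND false = false
[2.2.1.1.1] false AND true = false
[2.2.1.1] NOT false = true
[2.2.1] NOT true = false
[2.2] NOT false = true
[2.3] false OR true = true
[2] true AND true AND true = true
[root] false OR true = true
Overall: true → issued

Issued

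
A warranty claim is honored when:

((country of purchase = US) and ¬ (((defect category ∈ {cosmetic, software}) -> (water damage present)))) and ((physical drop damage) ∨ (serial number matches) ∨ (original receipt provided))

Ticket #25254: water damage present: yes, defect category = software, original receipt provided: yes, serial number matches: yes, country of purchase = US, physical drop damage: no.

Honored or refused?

Refused

Atomic conditions:
  country of purchase = US: US == US is true
  defect category ∈ {cosmetic, software}: software is in the set → true
  water damage present: yes → true
  physical drop damage: no → false
  serial number matches: yes → true
  original receipt provided: yes → true
Combine:
[1.2.1] true → true = true
[1.2] NOT true = false
[1] true AND false = false
[2] false OR true OR true = true
[root] false AND true = false
Overall: false → refused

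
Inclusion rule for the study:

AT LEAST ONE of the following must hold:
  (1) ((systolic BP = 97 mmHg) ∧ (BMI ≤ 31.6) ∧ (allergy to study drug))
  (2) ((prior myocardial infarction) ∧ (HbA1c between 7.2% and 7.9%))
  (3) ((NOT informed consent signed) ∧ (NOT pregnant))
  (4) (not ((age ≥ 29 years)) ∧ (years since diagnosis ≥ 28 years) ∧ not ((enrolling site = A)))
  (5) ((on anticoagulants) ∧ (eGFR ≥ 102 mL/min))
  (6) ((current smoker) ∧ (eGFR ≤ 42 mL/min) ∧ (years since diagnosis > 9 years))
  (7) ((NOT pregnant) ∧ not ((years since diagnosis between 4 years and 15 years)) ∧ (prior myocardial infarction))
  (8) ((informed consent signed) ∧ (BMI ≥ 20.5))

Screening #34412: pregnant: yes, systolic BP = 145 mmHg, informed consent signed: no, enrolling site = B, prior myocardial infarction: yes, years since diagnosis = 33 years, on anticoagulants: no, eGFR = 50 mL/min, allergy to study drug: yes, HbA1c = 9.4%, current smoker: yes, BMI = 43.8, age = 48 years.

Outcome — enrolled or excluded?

Excluded

Atomic conditions:
  systolic BP = 97 mmHg: 145 == 97 is false
  BMI ≤ 31.6: 43.8 ≤ 31.6 is false
  allergy to study drug: yes → true
  prior myocardial infarction: yes → true
  HbA1c between 7.2% and 7.9%: 9.4 in [7.2, 7.9] is false
  NOT informed consent signed: no → true
  NOT pregnant: yes → false
  age ≥ 29 years: 48 ≥ 29 is true
  years since diagnosis ≥ 28 years: 33 ≥ 28 is true
  enrolling site = A: B == A is false
  on anticoagulants: no → false
  eGFR ≥ 102 mL/min: 50 ≥ 102 is false
  current smoker: yes → true
  eGFR ≤ 42 mL/min: 50 ≤ 42 is false
  years since diagnosis > 9 years: 33 > 9 is true
  years since diagnosis between 4 years and 15 years: 33 in [4, 15] is false
  informed consent signed: no → false
  BMI ≥ 20.5: 43.8 ≥ 20.5 is true
Combine:
[1] false AND false AND true = false
[2] true AND false = false
[3] true AND false = false
[4.1] NOT true = false
[4.3] NOT false = true
[4] false AND true AND true = false
[5] false AND false = false
[6] true AND false AND true = false
[7.2] NOT false = true
[7] false AND true AND true = false
[8] false AND true = false
[root] false OR false OR false OR false OR false OR false OR false OR false = false
Overall: false → excluded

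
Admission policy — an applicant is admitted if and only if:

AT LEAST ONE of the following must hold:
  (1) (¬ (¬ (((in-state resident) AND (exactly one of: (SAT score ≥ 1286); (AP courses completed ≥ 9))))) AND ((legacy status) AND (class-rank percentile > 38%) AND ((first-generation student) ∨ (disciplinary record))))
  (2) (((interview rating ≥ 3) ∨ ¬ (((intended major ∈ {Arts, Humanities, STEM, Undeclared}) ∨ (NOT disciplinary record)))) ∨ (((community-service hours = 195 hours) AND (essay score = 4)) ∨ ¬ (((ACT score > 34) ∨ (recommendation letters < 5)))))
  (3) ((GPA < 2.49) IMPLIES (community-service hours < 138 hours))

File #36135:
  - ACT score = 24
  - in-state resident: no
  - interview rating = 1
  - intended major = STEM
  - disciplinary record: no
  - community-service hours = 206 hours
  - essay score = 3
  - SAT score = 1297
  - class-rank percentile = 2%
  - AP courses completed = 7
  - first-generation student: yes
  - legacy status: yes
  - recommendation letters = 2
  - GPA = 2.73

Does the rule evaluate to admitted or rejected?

Admitted

Atomic conditions:
  in-state resident: no → false
  SAT score ≥ 1286: 1297 ≥ 1286 is true
  AP courses completed ≥ 9: 7 ≥ 9 is false
  legacy status: yes → true
  class-rank percentile > 38%: 2 > 38 is false
  first-generation student: yes → true
  disciplinary record: no → false
  interview rating ≥ 3: 1 ≥ 3 is false
  intended major ∈ {Arts, Humanities, STEM, Undeclared}: STEM is in the set → true
  NOT disciplinary record: no → true
  community-service hours = 195 hours: 206 == 195 is false
  essay score = 4: 3 == 4 is false
  ACT score > 34: 24 > 34 is false
  recommendation letters < 5: 2 < 5 is true
  GPA < 2.49: 2.73 < 2.49 is false
  community-service hours < 138 hours: 206 < 138 is false
Combine:
[1.1.1.1.2] exactly-one(true, false) = true
[1.1.1.1] false AND true = false
[1.1.1] NOT false = true
[1.1] NOT true = false
[1.2.3] true OR false = true
[1.2] true AND false AND true = false
[1] false AND false = false
[2.1.2.1] true OR true = true
[2.1.2] NOT true = false
[2.1] false OR false = false
[2.2.1] false AND false = false
[2.2.2.1] false OR true = true
[2.2.2] NOT true = false
[2.2] false OR false = false
[2] false OR false = false
[3] false → false (antecedent false ⇒ implication holds) = true
[root] false OR false OR true = true
Overall: true → admitted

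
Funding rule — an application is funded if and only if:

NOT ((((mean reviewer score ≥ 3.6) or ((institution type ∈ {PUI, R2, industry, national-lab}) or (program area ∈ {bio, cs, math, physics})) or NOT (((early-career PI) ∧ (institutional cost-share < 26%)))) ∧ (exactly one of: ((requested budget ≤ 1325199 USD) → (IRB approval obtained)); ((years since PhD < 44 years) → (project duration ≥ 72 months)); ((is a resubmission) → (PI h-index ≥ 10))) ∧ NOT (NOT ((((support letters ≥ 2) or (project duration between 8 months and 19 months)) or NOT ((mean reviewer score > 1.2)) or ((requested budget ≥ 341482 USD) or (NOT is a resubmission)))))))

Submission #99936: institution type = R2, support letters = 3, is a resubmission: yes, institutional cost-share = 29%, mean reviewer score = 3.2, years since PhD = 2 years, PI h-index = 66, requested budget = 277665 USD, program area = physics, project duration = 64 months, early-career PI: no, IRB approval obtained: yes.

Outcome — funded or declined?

Atomic conditions:
  mean reviewer score ≥ 3.6: 3.2 ≥ 3.6 is false
  institution type ∈ {PUI, R2, industry, national-lab}: R2 is in the set → true
  program area ∈ {bio, cs, math, physics}: physics is in the set → true
  early-career PI: no → false
  institutional cost-share < 26%: 29 < 26 is false
  requested budget ≤ 1325199 USD: 277665 ≤ 1325199 is true
  IRB approval obtained: yes → true
  years since PhD < 44 years: 2 < 44 is true
  project duration ≥ 72 months: 64 ≥ 72 is false
  is a resubmission: yes → true
  PI h-index ≥ 10: 66 ≥ 10 is true
  support letters ≥ 2: 3 ≥ 2 is true
  project duration between 8 months and 19 months: 64 in [8, 19] is false
  mean reviewer score > 1.2: 3.2 > 1.2 is true
  requested budget ≥ 341482 USD: 277665 ≥ 341482 is false
  NOT is a resubmission: yes → false
Combine:
[1.1.2] true OR true = true
[1.1.3.1] false AND false = false
[1.1.3] NOT false = true
[1.1] false OR true OR true = true
[1.2.1] true → true = true
[1.2.2] true → false = false
[1.2.3] true → true = true
[1.2] exactly-one(true, false, true) = false
[1.3.1.1.1] true OR false = true
[1.3.1.1.2] NOT true = false
[1.3.1.1.3] false OR false = false
[1.3.1.1] true OR false OR false = true
[1.3.1] NOT true = false
[1.3] NOT false = true
[1] true AND false AND true = false
[root] NOT false = true
Overall: true → funded

Funded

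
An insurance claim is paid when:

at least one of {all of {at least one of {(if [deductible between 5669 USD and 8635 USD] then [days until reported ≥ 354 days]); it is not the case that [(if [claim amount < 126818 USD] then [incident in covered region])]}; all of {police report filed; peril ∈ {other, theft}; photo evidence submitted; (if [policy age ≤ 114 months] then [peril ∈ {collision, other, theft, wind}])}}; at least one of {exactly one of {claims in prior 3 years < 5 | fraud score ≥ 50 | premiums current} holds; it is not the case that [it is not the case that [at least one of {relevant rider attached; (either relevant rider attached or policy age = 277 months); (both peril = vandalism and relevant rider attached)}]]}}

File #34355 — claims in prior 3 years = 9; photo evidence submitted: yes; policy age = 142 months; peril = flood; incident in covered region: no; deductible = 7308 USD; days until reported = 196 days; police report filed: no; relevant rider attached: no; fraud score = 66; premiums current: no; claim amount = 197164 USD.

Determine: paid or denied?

Atomic conditions:
  deductible between 5669 USD and 8635 USD: 7308 in [5669, 8635] is true
  days until reported ≥ 354 days: 196 ≥ 354 is false
  claim amount < 126818 USD: 197164 < 126818 is false
  incident in covered region: no → false
  police report filed: no → false
  peril ∈ {other, theft}: flood is not in the set → false
  photo evidence submitted: yes → true
  policy age ≤ 114 months: 142 ≤ 114 is false
  peril ∈ {collision, other, theft, wind}: flood is not in the set → false
  claims in prior 3 years < 5: 9 < 5 is false
  fraud score ≥ 50: 66 ≥ 50 is true
  premiums current: no → false
  relevant rider attached: no → false
  policy age = 277 months: 142 == 277 is false
  peril = vandalism: flood == vandalism is false
Combine:
[1.1.1] true → false = false
[1.1.2.1] false → false (antecedent false ⇒ implication holds) = true
[1.1.2] NOT true = false
[1.1] false OR false = false
[1.2.4] false → false (antecedent false ⇒ implication holds) = true
[1.2] false AND false AND true AND true = false
[1] false AND false = false
[2.1] exactly-one(false, true, false) = true
[2.2.1.1.2] false OR false = false
[2.2.1.1.3] false AND false = false
[2.2.1.1] false OR false OR false = false
[2.2.1] NOT false = true
[2.2] NOT true = false
[2] true OR false = true
[root] false OR true = true
Overall: true → paid

Paid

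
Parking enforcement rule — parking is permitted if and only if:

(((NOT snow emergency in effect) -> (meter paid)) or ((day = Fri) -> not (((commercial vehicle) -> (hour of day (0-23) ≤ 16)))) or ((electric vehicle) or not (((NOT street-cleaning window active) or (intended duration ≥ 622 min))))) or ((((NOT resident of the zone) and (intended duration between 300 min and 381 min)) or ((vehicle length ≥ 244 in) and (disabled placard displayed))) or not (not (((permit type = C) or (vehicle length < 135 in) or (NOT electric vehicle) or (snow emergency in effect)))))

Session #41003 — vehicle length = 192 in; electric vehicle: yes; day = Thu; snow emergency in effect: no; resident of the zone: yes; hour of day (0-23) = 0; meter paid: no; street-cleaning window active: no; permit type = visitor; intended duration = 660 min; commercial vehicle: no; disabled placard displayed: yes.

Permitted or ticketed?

Atomic conditions:
  NOT snow emergency in effect: no → true
  meter paid: no → false
  day = Fri: Thu == Fri is false
  commercial vehicle: no → false
  hour of day (0-23) ≤ 16: 0 ≤ 16 is true
  electric vehicle: yes → true
  NOT street-cleaning window active: no → true
  intended duration ≥ 622 min: 660 ≥ 622 is true
  NOT resident of the zone: yes → false
  intended duration between 300 min and 381 min: 660 in [300, 381] is false
  vehicle length ≥ 244 in: 192 ≥ 244 is false
  disabled placard displayed: yes → true
  permit type = C: visitor == C is false
  vehicle length < 135 in: 192 < 135 is false
  NOT electric vehicle: yes → false
  snow emergency in effect: no → false
Combine:
[1.1] true → false = false
[1.2.2.1] false → true (antecedent false ⇒ implication holds) = true
[1.2.2] NOT true = false
[1.2] false → false (antecedent false ⇒ implication holds) = true
[1.3.2.1] true OR true = true
[1.3.2] NOT true = false
[1.3] true OR false = true
[1] false OR true OR true = true
[2.1.1] false AND false = false
[2.1.2] false AND true = false
[2.1] false OR false = false
[2.2.1.1] false OR false OR false OR false = false
[2.2.1] NOT false = true
[2.2] NOT true = false
[2] false OR false = false
[root] true OR false = true
Overall: true → permitted

Permitted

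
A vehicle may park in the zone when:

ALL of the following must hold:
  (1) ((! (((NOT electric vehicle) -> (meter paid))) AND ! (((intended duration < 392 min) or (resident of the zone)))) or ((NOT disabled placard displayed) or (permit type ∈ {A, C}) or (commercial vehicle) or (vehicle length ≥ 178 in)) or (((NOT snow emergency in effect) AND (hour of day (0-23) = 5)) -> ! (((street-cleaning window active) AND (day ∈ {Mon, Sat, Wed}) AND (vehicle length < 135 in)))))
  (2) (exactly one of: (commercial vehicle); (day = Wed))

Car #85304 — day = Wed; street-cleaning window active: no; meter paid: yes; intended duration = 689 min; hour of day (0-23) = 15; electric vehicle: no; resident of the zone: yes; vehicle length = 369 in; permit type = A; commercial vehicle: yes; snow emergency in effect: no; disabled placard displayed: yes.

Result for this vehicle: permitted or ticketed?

Ticketed

Atomic conditions:
  NOT electric vehicle: no → true
  meter paid: yes → true
  intended duration < 392 min: 689 < 392 is false
  resident of the zone: yes → true
  NOT disabled placard displayed: yes → false
  permit type ∈ {A, C}: A is in the set → true
  commercial vehicle: yes → true
  vehicle length ≥ 178 in: 369 ≥ 178 is true
  NOT snow emergency in effect: no → true
  hour of day (0-23) = 5: 15 == 5 is false
  street-cleaning window active: no → false
  day ∈ {Mon, Sat, Wed}: Wed is in the set → true
  vehicle length < 135 in: 369 < 135 is false
  day = Wed: Wed == Wed is true
Combine:
[1.1.1.1] true → true = true
[1.1.1] NOT true = false
[1.1.2.1] false OR true = true
[1.1.2] NOT true = false
[1.1] false AND false = false
[1.2] false OR true OR true OR true = true
[1.3.1] true AND false = false
[1.3.2.1] false AND true AND false = false
[1.3.2] NOT false = true
[1.3] false → true (antecedent false ⇒ implication holds) = true
[1] false OR true OR true = true
[2] exactly-one(true, true) = false
[root] true AND false = false
Overall: false → ticketed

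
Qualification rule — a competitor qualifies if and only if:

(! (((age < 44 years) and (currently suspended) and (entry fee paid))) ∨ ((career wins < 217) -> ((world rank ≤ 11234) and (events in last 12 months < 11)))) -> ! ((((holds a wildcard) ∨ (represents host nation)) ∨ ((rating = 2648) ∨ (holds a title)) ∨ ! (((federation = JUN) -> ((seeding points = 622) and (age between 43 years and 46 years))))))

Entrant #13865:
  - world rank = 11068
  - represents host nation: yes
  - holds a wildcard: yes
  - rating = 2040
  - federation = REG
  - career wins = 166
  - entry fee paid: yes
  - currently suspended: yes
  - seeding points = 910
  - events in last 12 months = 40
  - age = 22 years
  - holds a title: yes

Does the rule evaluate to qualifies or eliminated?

Atomic conditions:
  age < 44 years: 22 < 44 is true
  currently suspended: yes → true
  entry fee paid: yes → true
  career wins < 217: 166 < 217 is true
  world rank ≤ 11234: 11068 ≤ 11234 is true
  events in last 12 months < 11: 40 < 11 is false
  holds a wildcard: yes → true
  represents host nation: yes → true
  rating = 2648: 2040 == 2648 is false
  holds a title: yes → true
  federation = JUN: REG == JUN is false
  seeding points = 622: 910 == 622 is false
  age between 43 years and 46 years: 22 in [43, 46] is false
Combine:
[1.1.1] true AND true AND true = true
[1.1] NOT true = false
[1.2.2] true AND false = false
[1.2] true → false = false
[1] false OR false = false
[2.1.1] true OR true = true
[2.1.2] false OR true = true
[2.1.3.1.2] false AND false = false
[2.1.3.1] false → false (antecedent false ⇒ implication holds) = true
[2.1.3] NOT true = false
[2.1] true OR true OR false = true
[2] NOT true = false
[root] false → false (antecedent false ⇒ implication holds) = true
Overall: true → qualifies

Qualifies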